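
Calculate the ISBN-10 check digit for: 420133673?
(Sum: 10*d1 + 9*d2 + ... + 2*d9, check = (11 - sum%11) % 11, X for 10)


Weighted sum: 149
149 mod 11 = 6

Check digit: 5


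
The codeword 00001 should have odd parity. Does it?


Number of 1s: 1

Yes, parity is correct (1 ones)


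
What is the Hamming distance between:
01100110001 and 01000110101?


XOR: 00100000100
Count of 1s: 2

2


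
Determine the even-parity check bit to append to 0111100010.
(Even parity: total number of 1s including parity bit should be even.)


Number of 1s in data: 5
Parity bit: 1

1


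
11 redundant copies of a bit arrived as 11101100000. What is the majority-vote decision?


Ones: 5 out of 11
Threshold: 6

0 (5/11 voted 1)


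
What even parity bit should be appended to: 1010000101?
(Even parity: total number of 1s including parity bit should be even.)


Number of 1s in data: 4
Parity bit: 0

0


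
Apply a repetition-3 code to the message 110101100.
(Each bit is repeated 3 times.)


Each bit -> 3 copies

111111000111000111111000000


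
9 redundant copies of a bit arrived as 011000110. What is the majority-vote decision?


Ones: 4 out of 9
Threshold: 5

0 (4/9 voted 1)


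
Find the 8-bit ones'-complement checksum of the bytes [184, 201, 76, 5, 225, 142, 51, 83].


Sum = 967 mod 256 = 199
Complement = 56

56


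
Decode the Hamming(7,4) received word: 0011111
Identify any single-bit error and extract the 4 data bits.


Syndrome = 3: error at position 3

Data: 0111 (corrected bit 3)


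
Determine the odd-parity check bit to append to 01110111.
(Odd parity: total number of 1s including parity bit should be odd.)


Number of 1s in data: 6
Parity bit: 1

1


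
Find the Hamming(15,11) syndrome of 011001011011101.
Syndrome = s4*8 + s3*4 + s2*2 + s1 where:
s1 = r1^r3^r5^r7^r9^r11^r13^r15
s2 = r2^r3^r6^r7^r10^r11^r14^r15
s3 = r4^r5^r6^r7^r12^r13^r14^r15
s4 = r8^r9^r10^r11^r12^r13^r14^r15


s1=1, s2=1, s3=0, s4=0

Syndrome = 3 (error at position 3)


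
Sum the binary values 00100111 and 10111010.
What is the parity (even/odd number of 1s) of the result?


00100111 = 39
10111010 = 186
Sum = 225 = 11100001
1s count = 4

even parity (4 ones in 11100001)


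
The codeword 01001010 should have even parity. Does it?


Number of 1s: 3

No, parity error (3 ones)


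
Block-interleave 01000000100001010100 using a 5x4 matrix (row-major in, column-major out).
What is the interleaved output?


Matrix:
  0100
  0000
  1000
  0101
  0100
Read columns: 00100100110000000010

00100100110000000010


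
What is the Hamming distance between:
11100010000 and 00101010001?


XOR: 11001000001
Count of 1s: 4

4


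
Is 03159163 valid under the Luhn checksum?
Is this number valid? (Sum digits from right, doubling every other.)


Luhn sum = 26
26 mod 10 = 6

Invalid (Luhn sum mod 10 = 6)


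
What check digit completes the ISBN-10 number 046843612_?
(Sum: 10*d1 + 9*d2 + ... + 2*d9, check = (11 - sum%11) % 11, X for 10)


Weighted sum: 210
210 mod 11 = 1

Check digit: X


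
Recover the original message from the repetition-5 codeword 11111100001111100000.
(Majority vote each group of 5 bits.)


Groups: 11111, 10000, 11111, 00000
Majority votes: 1010

1010


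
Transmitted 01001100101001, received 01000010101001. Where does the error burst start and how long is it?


XOR: 00001110000000

Burst at position 4, length 3


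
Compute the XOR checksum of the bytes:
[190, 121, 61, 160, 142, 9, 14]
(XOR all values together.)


XOR chain: 190 ^ 121 ^ 61 ^ 160 ^ 142 ^ 9 ^ 14 = 211

211


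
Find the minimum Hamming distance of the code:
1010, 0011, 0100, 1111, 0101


Comparing all pairs, minimum distance: 1
Can detect 0 errors, correct 0 errors

1


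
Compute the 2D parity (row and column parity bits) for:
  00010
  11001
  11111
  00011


Row parities: 1110
Column parities: 00111

Row P: 1110, Col P: 00111, Corner: 1


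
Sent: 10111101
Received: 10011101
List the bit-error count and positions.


XOR: 00100000

1 error(s) at position(s): 2


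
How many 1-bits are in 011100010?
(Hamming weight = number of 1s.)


Counting 1s in 011100010

4


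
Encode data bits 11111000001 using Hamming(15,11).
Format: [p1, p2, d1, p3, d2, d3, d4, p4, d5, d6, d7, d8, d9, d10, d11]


Parity bits: p1=1, p2=0, p3=0, p4=0

101011101000001


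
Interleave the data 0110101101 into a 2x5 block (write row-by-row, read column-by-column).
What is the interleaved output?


Matrix:
  01101
  01101
Read columns: 0011110011

0011110011


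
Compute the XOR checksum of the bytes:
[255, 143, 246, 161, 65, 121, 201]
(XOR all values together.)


XOR chain: 255 ^ 143 ^ 246 ^ 161 ^ 65 ^ 121 ^ 201 = 214

214


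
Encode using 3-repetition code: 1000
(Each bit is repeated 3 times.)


Each bit -> 3 copies

111000000000


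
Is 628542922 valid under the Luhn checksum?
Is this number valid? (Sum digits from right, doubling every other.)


Luhn sum = 42
42 mod 10 = 2

Invalid (Luhn sum mod 10 = 2)


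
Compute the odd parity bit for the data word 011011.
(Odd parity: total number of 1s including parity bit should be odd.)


Number of 1s in data: 4
Parity bit: 1

1


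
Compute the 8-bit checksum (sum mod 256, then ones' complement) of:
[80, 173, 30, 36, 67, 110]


Sum = 496 mod 256 = 240
Complement = 15

15


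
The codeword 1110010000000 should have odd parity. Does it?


Number of 1s: 4

No, parity error (4 ones)


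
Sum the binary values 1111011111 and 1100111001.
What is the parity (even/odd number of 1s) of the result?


1111011111 = 991
1100111001 = 825
Sum = 1816 = 11100011000
1s count = 5

odd parity (5 ones in 11100011000)


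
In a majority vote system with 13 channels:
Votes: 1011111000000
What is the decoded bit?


Ones: 6 out of 13
Threshold: 7

0 (6/13 voted 1)


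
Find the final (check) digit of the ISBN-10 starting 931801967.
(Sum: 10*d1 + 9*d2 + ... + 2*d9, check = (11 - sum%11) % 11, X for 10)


Weighted sum: 254
254 mod 11 = 1

Check digit: X


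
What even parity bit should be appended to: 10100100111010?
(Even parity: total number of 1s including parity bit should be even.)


Number of 1s in data: 7
Parity bit: 1

1


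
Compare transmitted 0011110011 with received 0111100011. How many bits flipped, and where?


XOR: 0100010000

2 error(s) at position(s): 1, 5


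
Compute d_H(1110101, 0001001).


XOR: 1111100
Count of 1s: 5

5


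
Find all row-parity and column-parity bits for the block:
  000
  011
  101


Row parities: 000
Column parities: 110

Row P: 000, Col P: 110, Corner: 0


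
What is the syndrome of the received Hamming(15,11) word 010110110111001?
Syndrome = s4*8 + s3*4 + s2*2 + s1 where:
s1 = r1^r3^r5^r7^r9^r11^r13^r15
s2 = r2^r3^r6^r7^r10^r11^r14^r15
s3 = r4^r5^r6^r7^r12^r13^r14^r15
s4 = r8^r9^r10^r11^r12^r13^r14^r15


s1=0, s2=1, s3=1, s4=1

Syndrome = 14 (error at position 14)


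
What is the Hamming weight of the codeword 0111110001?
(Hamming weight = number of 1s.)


Counting 1s in 0111110001

6


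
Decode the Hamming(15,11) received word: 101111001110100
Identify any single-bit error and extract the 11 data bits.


Syndrome = 0: no error detected

Data: 11101110100 (no errors)


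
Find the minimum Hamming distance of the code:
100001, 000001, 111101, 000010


Comparing all pairs, minimum distance: 1
Can detect 0 errors, correct 0 errors

1


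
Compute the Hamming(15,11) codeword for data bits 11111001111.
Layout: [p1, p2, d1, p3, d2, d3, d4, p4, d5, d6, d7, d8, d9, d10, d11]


Parity bits: p1=0, p2=1, p3=1, p4=1

011111111001111


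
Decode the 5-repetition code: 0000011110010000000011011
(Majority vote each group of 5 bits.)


Groups: 00000, 11110, 01000, 00000, 11011
Majority votes: 01001

01001


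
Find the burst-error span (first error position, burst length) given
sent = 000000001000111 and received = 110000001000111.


XOR: 110000000000000

Burst at position 0, length 2


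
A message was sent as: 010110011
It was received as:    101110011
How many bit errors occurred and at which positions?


XOR: 111000000

3 error(s) at position(s): 0, 1, 2


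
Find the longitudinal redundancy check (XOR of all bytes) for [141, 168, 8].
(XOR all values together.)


XOR chain: 141 ^ 168 ^ 8 = 45

45


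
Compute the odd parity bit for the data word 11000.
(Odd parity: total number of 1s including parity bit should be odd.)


Number of 1s in data: 2
Parity bit: 1

1


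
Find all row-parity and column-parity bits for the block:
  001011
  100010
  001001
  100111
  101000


Row parities: 10000
Column parities: 101111

Row P: 10000, Col P: 101111, Corner: 1


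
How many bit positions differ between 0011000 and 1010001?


XOR: 1001001
Count of 1s: 3

3


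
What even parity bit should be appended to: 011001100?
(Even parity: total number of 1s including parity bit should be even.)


Number of 1s in data: 4
Parity bit: 0

0


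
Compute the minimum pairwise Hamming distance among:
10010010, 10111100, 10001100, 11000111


Comparing all pairs, minimum distance: 2
Can detect 1 errors, correct 0 errors

2


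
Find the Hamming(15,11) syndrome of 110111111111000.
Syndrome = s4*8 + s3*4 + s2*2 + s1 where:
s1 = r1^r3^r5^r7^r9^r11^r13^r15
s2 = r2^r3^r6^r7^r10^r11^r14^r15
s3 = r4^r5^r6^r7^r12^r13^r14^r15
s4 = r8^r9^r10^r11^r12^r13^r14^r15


s1=1, s2=1, s3=1, s4=1

Syndrome = 15 (error at position 15)


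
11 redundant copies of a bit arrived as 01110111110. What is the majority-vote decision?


Ones: 8 out of 11
Threshold: 6

1 (8/11 voted 1)


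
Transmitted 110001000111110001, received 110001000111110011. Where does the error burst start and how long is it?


XOR: 000000000000000010

Burst at position 16, length 1


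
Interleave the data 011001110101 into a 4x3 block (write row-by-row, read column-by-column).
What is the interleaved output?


Matrix:
  011
  001
  110
  101
Read columns: 001110101101

001110101101


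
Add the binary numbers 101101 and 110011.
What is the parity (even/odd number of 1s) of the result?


101101 = 45
110011 = 51
Sum = 96 = 1100000
1s count = 2

even parity (2 ones in 1100000)


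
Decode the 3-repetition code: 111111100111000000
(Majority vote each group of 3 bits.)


Groups: 111, 111, 100, 111, 000, 000
Majority votes: 110100

110100


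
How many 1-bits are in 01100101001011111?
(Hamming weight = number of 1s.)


Counting 1s in 01100101001011111

10


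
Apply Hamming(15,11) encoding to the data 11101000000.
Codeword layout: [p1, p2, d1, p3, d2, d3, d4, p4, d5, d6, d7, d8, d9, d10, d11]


Parity bits: p1=1, p2=0, p3=0, p4=1

101011011000000


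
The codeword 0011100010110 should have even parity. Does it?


Number of 1s: 6

Yes, parity is correct (6 ones)


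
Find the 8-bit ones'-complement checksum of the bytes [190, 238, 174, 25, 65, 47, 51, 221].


Sum = 1011 mod 256 = 243
Complement = 12

12


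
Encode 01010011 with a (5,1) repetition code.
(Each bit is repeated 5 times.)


Each bit -> 5 copies

0000011111000001111100000000001111111111


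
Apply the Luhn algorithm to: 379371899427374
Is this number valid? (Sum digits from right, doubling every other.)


Luhn sum = 85
85 mod 10 = 5

Invalid (Luhn sum mod 10 = 5)


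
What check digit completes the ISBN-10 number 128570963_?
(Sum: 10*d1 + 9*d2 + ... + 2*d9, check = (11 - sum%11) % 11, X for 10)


Weighted sum: 229
229 mod 11 = 9

Check digit: 2


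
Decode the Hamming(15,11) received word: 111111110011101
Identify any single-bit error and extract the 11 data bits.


Syndrome = 13: error at position 13

Data: 11110011001 (corrected bit 13)


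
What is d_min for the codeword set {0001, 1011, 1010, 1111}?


Comparing all pairs, minimum distance: 1
Can detect 0 errors, correct 0 errors

1


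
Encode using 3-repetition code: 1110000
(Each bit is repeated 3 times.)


Each bit -> 3 copies

111111111000000000000


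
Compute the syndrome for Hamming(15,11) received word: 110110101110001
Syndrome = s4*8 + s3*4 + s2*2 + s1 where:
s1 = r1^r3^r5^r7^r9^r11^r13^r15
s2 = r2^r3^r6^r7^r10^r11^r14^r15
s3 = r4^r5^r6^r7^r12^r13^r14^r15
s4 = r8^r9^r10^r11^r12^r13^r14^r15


s1=0, s2=1, s3=0, s4=0

Syndrome = 2 (error at position 2)


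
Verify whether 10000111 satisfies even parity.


Number of 1s: 4

Yes, parity is correct (4 ones)


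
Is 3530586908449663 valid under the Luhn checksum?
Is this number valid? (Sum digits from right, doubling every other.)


Luhn sum = 79
79 mod 10 = 9

Invalid (Luhn sum mod 10 = 9)


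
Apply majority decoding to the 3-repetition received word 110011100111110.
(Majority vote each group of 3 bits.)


Groups: 110, 011, 100, 111, 110
Majority votes: 11011

11011


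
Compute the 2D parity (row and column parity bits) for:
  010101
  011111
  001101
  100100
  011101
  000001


Row parities: 111001
Column parities: 111111

Row P: 111001, Col P: 111111, Corner: 0


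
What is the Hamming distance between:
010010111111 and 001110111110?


XOR: 011100000001
Count of 1s: 4

4


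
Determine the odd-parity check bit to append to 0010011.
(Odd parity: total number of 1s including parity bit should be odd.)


Number of 1s in data: 3
Parity bit: 0

0


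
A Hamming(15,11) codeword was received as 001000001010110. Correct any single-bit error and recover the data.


Syndrome = 2: error at position 2

Data: 10001010110 (corrected bit 2)


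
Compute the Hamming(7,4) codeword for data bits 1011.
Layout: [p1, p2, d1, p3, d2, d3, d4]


Parity bits: p1=0, p2=1, p3=0

0110011


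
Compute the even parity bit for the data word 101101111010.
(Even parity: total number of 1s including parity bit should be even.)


Number of 1s in data: 8
Parity bit: 0

0


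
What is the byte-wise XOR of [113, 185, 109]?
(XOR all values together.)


XOR chain: 113 ^ 185 ^ 109 = 165

165


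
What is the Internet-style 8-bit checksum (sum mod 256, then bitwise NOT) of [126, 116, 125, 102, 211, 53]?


Sum = 733 mod 256 = 221
Complement = 34

34


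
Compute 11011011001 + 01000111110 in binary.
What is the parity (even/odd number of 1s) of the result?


11011011001 = 1753
01000111110 = 574
Sum = 2327 = 100100010111
1s count = 6

even parity (6 ones in 100100010111)


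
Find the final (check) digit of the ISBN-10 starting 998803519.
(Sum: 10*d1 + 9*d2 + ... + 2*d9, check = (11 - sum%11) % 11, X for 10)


Weighted sum: 347
347 mod 11 = 6

Check digit: 5


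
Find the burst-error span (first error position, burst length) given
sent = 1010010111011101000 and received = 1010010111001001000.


XOR: 0000000000010100000

Burst at position 11, length 3


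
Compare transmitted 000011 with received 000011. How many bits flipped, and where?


XOR: 000000

0 errors (received matches sent)


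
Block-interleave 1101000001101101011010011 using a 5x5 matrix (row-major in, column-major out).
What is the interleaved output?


Matrix:
  11010
  00001
  10110
  10110
  10011
Read columns: 1011110000001101011101001

1011110000001101011101001


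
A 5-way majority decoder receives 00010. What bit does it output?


Ones: 1 out of 5
Threshold: 3

0 (1/5 voted 1)


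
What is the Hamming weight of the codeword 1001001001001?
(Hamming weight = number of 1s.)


Counting 1s in 1001001001001

5


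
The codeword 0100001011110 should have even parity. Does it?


Number of 1s: 6

Yes, parity is correct (6 ones)


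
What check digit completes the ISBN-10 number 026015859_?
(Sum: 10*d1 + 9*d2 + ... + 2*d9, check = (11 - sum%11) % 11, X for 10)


Weighted sum: 162
162 mod 11 = 8

Check digit: 3


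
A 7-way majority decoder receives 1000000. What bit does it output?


Ones: 1 out of 7
Threshold: 4

0 (1/7 voted 1)


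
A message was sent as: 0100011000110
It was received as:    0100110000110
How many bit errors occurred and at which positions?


XOR: 0000101000000

2 error(s) at position(s): 4, 6


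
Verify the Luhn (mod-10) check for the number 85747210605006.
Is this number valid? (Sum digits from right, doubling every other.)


Luhn sum = 40
40 mod 10 = 0

Valid (Luhn sum mod 10 = 0)


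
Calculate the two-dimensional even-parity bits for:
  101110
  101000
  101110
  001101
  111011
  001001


Row parities: 000110
Column parities: 010111

Row P: 000110, Col P: 010111, Corner: 0


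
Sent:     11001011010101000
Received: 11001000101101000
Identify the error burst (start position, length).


XOR: 00000011111000000

Burst at position 6, length 5


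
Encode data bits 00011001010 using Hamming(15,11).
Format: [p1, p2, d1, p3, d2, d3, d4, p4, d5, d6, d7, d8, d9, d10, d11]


Parity bits: p1=0, p2=0, p3=1, p4=1

000100111001010


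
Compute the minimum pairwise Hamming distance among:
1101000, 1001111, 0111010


Comparing all pairs, minimum distance: 3
Can detect 2 errors, correct 1 errors

3


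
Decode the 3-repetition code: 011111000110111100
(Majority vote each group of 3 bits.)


Groups: 011, 111, 000, 110, 111, 100
Majority votes: 110110

110110


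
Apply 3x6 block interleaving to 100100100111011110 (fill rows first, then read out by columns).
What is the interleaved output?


Matrix:
  100100
  100111
  011110
Read columns: 110001001111011010

110001001111011010


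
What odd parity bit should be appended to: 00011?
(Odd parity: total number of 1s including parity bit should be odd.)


Number of 1s in data: 2
Parity bit: 1

1


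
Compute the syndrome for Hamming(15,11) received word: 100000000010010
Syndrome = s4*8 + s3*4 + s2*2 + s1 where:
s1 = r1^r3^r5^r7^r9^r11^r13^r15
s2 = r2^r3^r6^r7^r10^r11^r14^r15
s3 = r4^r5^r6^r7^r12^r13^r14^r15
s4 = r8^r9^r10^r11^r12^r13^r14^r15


s1=0, s2=0, s3=1, s4=0

Syndrome = 4 (error at position 4)


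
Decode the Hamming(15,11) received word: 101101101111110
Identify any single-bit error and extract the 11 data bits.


Syndrome = 0: no error detected

Data: 10111111110 (no errors)


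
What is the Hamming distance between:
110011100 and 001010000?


XOR: 111001100
Count of 1s: 5

5


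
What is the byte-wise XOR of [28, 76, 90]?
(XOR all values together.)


XOR chain: 28 ^ 76 ^ 90 = 10

10


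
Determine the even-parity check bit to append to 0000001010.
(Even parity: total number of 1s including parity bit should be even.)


Number of 1s in data: 2
Parity bit: 0

0


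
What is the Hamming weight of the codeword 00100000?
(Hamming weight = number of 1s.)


Counting 1s in 00100000

1


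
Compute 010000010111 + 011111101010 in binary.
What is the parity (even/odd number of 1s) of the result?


010000010111 = 1047
011111101010 = 2026
Sum = 3073 = 110000000001
1s count = 3

odd parity (3 ones in 110000000001)


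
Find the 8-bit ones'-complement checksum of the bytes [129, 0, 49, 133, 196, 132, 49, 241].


Sum = 929 mod 256 = 161
Complement = 94

94


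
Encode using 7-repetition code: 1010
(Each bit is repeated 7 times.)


Each bit -> 7 copies

1111111000000011111110000000


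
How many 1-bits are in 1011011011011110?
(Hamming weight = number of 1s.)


Counting 1s in 1011011011011110

11


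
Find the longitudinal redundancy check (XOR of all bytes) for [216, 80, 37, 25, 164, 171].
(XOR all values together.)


XOR chain: 216 ^ 80 ^ 37 ^ 25 ^ 164 ^ 171 = 187

187


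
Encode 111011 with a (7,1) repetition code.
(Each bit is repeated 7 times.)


Each bit -> 7 copies

111111111111111111111000000011111111111111


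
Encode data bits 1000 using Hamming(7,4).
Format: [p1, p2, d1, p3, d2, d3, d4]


Parity bits: p1=1, p2=1, p3=0

1110000


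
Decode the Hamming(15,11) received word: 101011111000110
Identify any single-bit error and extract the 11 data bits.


Syndrome = 4: error at position 4

Data: 11111000110 (corrected bit 4)


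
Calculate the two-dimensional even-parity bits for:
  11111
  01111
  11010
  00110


Row parities: 1010
Column parities: 01100

Row P: 1010, Col P: 01100, Corner: 0


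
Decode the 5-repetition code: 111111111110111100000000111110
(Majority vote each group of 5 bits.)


Groups: 11111, 11111, 10111, 10000, 00001, 11110
Majority votes: 111001

111001


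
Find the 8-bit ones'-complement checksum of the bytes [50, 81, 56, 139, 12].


Sum = 338 mod 256 = 82
Complement = 173

173


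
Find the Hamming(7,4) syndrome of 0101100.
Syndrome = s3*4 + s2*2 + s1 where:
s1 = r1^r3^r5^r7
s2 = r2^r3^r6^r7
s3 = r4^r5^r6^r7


s1=1, s2=1, s3=0

Syndrome = 3 (error at position 3)


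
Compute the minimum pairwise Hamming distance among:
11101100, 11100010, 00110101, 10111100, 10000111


Comparing all pairs, minimum distance: 2
Can detect 1 errors, correct 0 errors

2


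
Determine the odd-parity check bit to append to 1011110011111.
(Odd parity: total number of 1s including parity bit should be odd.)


Number of 1s in data: 10
Parity bit: 1

1


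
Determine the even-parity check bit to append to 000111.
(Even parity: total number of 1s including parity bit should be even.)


Number of 1s in data: 3
Parity bit: 1

1


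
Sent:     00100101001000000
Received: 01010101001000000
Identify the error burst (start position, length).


XOR: 01110000000000000

Burst at position 1, length 3


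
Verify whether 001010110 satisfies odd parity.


Number of 1s: 4

No, parity error (4 ones)


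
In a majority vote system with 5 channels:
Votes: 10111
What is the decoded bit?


Ones: 4 out of 5
Threshold: 3

1 (4/5 voted 1)


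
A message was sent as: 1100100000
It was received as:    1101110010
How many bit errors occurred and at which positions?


XOR: 0001010010

3 error(s) at position(s): 3, 5, 8


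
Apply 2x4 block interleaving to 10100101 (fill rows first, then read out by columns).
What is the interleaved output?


Matrix:
  1010
  0101
Read columns: 10011001

10011001


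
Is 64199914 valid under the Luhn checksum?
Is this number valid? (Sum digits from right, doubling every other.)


Luhn sum = 42
42 mod 10 = 2

Invalid (Luhn sum mod 10 = 2)


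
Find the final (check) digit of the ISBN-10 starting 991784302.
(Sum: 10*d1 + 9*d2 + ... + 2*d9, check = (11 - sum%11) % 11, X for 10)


Weighted sum: 312
312 mod 11 = 4

Check digit: 7


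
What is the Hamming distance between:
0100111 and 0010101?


XOR: 0110010
Count of 1s: 3

3


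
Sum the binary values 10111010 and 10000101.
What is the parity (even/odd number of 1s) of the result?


10111010 = 186
10000101 = 133
Sum = 319 = 100111111
1s count = 7

odd parity (7 ones in 100111111)


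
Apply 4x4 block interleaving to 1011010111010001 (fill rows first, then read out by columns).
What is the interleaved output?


Matrix:
  1011
  0101
  1101
  0001
Read columns: 1010011010001111

1010011010001111


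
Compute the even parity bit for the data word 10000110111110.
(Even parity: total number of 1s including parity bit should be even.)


Number of 1s in data: 8
Parity bit: 0

0


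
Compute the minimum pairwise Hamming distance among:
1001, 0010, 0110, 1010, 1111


Comparing all pairs, minimum distance: 1
Can detect 0 errors, correct 0 errors

1


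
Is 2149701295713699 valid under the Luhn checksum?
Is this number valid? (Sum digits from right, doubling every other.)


Luhn sum = 81
81 mod 10 = 1

Invalid (Luhn sum mod 10 = 1)


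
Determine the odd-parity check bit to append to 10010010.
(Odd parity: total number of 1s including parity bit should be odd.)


Number of 1s in data: 3
Parity bit: 0

0


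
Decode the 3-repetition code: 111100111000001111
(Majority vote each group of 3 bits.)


Groups: 111, 100, 111, 000, 001, 111
Majority votes: 101001

101001


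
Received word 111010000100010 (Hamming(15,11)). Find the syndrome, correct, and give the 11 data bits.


Syndrome = 1: error at position 1

Data: 11000100010 (corrected bit 1)


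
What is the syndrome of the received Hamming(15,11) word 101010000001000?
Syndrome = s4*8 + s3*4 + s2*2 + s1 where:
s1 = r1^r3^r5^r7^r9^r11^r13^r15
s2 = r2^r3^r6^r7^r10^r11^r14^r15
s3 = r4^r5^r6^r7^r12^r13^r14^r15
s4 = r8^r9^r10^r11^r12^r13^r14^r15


s1=1, s2=1, s3=0, s4=1

Syndrome = 11 (error at position 11)


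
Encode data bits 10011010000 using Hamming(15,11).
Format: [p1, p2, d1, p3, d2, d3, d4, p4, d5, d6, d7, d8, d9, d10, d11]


Parity bits: p1=0, p2=1, p3=1, p4=0

011100101010000


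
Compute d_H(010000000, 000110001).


XOR: 010110001
Count of 1s: 4

4


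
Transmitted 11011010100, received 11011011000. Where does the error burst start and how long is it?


XOR: 00000001100

Burst at position 7, length 2


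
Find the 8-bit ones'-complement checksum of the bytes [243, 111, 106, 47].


Sum = 507 mod 256 = 251
Complement = 4

4


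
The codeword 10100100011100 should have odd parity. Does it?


Number of 1s: 6

No, parity error (6 ones)


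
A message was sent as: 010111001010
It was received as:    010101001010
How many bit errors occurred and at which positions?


XOR: 000010000000

1 error(s) at position(s): 4


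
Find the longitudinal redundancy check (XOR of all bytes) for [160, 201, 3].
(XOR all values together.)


XOR chain: 160 ^ 201 ^ 3 = 106

106


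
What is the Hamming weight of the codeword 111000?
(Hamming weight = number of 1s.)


Counting 1s in 111000

3


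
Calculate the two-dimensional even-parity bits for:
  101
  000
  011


Row parities: 000
Column parities: 110

Row P: 000, Col P: 110, Corner: 0


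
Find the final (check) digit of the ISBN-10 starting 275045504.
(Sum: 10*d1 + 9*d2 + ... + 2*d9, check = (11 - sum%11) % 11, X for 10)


Weighted sum: 200
200 mod 11 = 2

Check digit: 9


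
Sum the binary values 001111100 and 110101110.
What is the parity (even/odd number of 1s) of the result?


001111100 = 124
110101110 = 430
Sum = 554 = 1000101010
1s count = 4

even parity (4 ones in 1000101010)


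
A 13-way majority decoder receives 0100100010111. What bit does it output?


Ones: 6 out of 13
Threshold: 7

0 (6/13 voted 1)


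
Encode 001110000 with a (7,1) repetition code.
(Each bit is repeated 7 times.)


Each bit -> 7 copies

000000000000001111111111111111111110000000000000000000000000000


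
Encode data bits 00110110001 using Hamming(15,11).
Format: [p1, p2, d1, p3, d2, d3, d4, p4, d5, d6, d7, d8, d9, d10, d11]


Parity bits: p1=1, p2=1, p3=1, p4=1

110101110110001


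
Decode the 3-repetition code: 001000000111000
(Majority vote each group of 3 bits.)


Groups: 001, 000, 000, 111, 000
Majority votes: 00010

00010


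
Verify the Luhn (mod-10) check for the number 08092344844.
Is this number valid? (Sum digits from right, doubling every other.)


Luhn sum = 56
56 mod 10 = 6

Invalid (Luhn sum mod 10 = 6)


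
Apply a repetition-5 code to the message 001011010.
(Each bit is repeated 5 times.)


Each bit -> 5 copies

000000000011111000001111111111000001111100000


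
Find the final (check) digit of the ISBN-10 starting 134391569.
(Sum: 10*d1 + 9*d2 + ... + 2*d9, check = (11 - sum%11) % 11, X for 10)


Weighted sum: 205
205 mod 11 = 7

Check digit: 4


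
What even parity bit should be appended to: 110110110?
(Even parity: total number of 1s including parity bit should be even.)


Number of 1s in data: 6
Parity bit: 0

0


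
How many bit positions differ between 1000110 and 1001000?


XOR: 0001110
Count of 1s: 3

3


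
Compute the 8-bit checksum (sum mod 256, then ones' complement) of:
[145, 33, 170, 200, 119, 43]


Sum = 710 mod 256 = 198
Complement = 57

57


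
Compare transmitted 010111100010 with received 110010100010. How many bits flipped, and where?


XOR: 100101000000

3 error(s) at position(s): 0, 3, 5


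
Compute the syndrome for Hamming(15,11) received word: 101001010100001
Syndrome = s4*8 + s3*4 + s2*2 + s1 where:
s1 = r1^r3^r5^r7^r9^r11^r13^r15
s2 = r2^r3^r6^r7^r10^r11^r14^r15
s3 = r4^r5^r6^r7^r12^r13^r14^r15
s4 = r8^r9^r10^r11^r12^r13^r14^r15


s1=1, s2=0, s3=0, s4=1

Syndrome = 9 (error at position 9)


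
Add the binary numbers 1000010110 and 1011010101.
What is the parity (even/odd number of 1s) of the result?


1000010110 = 534
1011010101 = 725
Sum = 1259 = 10011101011
1s count = 7

odd parity (7 ones in 10011101011)


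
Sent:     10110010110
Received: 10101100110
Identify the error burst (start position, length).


XOR: 00011110000

Burst at position 3, length 4


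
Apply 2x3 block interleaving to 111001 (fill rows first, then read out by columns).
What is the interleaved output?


Matrix:
  111
  001
Read columns: 101011

101011


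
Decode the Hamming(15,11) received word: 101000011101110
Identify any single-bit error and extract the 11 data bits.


Syndrome = 6: error at position 6

Data: 10101101110 (corrected bit 6)


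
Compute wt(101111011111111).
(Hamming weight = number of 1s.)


Counting 1s in 101111011111111

13


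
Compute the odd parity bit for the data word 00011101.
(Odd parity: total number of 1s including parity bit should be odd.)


Number of 1s in data: 4
Parity bit: 1

1


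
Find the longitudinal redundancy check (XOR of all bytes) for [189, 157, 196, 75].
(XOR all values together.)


XOR chain: 189 ^ 157 ^ 196 ^ 75 = 175

175


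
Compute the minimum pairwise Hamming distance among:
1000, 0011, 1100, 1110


Comparing all pairs, minimum distance: 1
Can detect 0 errors, correct 0 errors

1


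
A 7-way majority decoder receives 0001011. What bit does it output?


Ones: 3 out of 7
Threshold: 4

0 (3/7 voted 1)


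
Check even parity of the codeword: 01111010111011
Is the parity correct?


Number of 1s: 10

Yes, parity is correct (10 ones)


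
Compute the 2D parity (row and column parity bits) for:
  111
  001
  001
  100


Row parities: 1111
Column parities: 011

Row P: 1111, Col P: 011, Corner: 0


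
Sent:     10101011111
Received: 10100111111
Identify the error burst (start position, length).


XOR: 00001100000

Burst at position 4, length 2


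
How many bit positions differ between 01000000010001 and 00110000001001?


XOR: 01110000011000
Count of 1s: 5

5


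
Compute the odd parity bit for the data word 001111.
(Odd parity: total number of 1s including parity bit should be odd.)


Number of 1s in data: 4
Parity bit: 1

1


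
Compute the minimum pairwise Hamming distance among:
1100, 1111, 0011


Comparing all pairs, minimum distance: 2
Can detect 1 errors, correct 0 errors

2


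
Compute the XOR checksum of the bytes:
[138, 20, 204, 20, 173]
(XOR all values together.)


XOR chain: 138 ^ 20 ^ 204 ^ 20 ^ 173 = 235

235


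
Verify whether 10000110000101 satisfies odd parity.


Number of 1s: 5

Yes, parity is correct (5 ones)


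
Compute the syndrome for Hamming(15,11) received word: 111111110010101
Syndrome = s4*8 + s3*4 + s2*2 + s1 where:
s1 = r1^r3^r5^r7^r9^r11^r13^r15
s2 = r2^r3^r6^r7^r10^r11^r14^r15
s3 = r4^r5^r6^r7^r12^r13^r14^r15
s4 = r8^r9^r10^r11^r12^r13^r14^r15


s1=1, s2=0, s3=0, s4=0

Syndrome = 1 (error at position 1)


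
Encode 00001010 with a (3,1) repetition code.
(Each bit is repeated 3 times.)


Each bit -> 3 copies

000000000000111000111000


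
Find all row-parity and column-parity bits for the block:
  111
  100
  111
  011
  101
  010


Row parities: 111001
Column parities: 000

Row P: 111001, Col P: 000, Corner: 0


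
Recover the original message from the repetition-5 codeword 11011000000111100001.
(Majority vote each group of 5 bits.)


Groups: 11011, 00000, 01111, 00001
Majority votes: 1010

1010


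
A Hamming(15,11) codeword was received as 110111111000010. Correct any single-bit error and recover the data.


Syndrome = 12: error at position 12

Data: 01111001010 (corrected bit 12)


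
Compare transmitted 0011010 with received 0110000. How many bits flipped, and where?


XOR: 0101010

3 error(s) at position(s): 1, 3, 5


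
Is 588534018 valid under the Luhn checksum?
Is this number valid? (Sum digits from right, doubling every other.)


Luhn sum = 42
42 mod 10 = 2

Invalid (Luhn sum mod 10 = 2)


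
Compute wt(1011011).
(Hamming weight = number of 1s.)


Counting 1s in 1011011

5


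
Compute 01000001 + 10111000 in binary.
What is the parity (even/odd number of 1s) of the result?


01000001 = 65
10111000 = 184
Sum = 249 = 11111001
1s count = 6

even parity (6 ones in 11111001)


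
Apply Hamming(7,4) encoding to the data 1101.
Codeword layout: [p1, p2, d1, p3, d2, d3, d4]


Parity bits: p1=1, p2=0, p3=0

1010101


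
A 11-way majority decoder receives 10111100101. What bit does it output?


Ones: 7 out of 11
Threshold: 6

1 (7/11 voted 1)


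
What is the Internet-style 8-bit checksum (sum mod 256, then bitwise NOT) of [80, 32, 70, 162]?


Sum = 344 mod 256 = 88
Complement = 167

167


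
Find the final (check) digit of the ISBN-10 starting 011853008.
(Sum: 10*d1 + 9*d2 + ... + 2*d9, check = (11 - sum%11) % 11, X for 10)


Weighted sum: 134
134 mod 11 = 2

Check digit: 9


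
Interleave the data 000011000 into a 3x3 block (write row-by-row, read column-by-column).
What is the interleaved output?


Matrix:
  000
  011
  000
Read columns: 000010010

000010010


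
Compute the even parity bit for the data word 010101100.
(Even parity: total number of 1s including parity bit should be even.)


Number of 1s in data: 4
Parity bit: 0

0


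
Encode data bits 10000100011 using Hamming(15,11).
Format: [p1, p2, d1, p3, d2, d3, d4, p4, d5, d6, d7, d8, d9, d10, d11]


Parity bits: p1=0, p2=0, p3=0, p4=1

001000010100011


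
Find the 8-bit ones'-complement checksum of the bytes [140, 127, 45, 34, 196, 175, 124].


Sum = 841 mod 256 = 73
Complement = 182

182


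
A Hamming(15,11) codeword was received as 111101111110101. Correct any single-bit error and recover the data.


Syndrome = 7: error at position 7

Data: 10101110101 (corrected bit 7)


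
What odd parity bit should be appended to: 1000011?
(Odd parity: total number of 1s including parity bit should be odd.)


Number of 1s in data: 3
Parity bit: 0

0


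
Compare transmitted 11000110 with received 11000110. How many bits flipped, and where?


XOR: 00000000

0 errors (received matches sent)


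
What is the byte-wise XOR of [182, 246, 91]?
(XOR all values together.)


XOR chain: 182 ^ 246 ^ 91 = 27

27


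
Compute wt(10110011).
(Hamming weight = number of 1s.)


Counting 1s in 10110011

5


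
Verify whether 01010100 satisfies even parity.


Number of 1s: 3

No, parity error (3 ones)


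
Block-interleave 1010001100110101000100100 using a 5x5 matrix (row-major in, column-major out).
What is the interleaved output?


Matrix:
  10100
  01100
  11010
  10001
  00100
Read columns: 1011001100110010010000010

1011001100110010010000010


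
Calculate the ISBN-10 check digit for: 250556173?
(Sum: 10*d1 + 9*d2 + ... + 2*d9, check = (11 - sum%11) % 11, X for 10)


Weighted sum: 191
191 mod 11 = 4

Check digit: 7


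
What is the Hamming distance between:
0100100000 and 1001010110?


XOR: 1101110110
Count of 1s: 7

7


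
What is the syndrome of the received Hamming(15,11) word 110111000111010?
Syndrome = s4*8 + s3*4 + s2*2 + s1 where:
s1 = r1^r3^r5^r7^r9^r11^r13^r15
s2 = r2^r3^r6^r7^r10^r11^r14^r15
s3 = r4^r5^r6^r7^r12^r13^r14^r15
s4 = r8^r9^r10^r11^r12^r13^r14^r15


s1=1, s2=1, s3=1, s4=0

Syndrome = 7 (error at position 7)


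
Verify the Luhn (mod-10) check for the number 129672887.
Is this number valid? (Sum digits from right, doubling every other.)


Luhn sum = 50
50 mod 10 = 0

Valid (Luhn sum mod 10 = 0)


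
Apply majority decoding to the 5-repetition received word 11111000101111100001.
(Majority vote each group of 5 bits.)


Groups: 11111, 00010, 11111, 00001
Majority votes: 1010

1010


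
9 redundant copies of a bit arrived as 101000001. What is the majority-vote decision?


Ones: 3 out of 9
Threshold: 5

0 (3/9 voted 1)


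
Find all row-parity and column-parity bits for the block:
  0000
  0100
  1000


Row parities: 011
Column parities: 1100

Row P: 011, Col P: 1100, Corner: 0


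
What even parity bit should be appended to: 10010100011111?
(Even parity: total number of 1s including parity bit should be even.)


Number of 1s in data: 8
Parity bit: 0

0


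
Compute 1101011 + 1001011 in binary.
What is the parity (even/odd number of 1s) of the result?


1101011 = 107
1001011 = 75
Sum = 182 = 10110110
1s count = 5

odd parity (5 ones in 10110110)


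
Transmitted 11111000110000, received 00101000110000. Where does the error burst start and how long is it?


XOR: 11010000000000

Burst at position 0, length 4


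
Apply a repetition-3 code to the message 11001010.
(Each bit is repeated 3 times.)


Each bit -> 3 copies

111111000000111000111000


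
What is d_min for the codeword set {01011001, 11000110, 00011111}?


Comparing all pairs, minimum distance: 3
Can detect 2 errors, correct 1 errors

3


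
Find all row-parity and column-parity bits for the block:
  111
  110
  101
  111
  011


Row parities: 10010
Column parities: 000

Row P: 10010, Col P: 000, Corner: 0


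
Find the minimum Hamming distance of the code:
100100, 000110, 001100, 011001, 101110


Comparing all pairs, minimum distance: 2
Can detect 1 errors, correct 0 errors

2


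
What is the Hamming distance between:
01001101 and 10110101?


XOR: 11111000
Count of 1s: 5

5


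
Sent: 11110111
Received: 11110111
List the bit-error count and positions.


XOR: 00000000

0 errors (received matches sent)


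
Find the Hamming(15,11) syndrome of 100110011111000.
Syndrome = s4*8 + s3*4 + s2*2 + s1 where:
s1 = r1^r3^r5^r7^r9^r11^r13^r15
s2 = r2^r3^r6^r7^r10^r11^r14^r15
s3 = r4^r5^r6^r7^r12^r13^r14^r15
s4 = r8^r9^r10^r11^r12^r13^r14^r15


s1=0, s2=0, s3=1, s4=1

Syndrome = 12 (error at position 12)


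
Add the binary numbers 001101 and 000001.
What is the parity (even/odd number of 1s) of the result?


001101 = 13
000001 = 1
Sum = 14 = 1110
1s count = 3

odd parity (3 ones in 1110)


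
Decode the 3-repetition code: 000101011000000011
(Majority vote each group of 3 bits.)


Groups: 000, 101, 011, 000, 000, 011
Majority votes: 011001

011001


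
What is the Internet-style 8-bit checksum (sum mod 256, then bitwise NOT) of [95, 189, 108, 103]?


Sum = 495 mod 256 = 239
Complement = 16

16


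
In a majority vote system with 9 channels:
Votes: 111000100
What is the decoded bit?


Ones: 4 out of 9
Threshold: 5

0 (4/9 voted 1)


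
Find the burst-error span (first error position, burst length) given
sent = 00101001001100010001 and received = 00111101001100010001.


XOR: 00010100000000000000

Burst at position 3, length 3


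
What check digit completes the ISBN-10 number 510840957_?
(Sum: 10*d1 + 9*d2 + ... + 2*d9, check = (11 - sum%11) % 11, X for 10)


Weighted sum: 204
204 mod 11 = 6

Check digit: 5


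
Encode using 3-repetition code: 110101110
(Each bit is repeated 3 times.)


Each bit -> 3 copies

111111000111000111111111000


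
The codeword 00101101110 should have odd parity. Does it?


Number of 1s: 6

No, parity error (6 ones)
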